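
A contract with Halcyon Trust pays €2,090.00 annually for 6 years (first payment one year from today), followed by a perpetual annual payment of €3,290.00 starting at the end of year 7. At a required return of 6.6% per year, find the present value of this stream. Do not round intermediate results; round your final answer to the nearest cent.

€44057.32

PV of 6-year annuity: €2,090.00 × [1 − (1+0.066)^−6] / 0.066 = 10086.28494
Perpetuity value at year 6: €3,290.00 / 0.066 = 49848.48485
PV of perpetuity: 49848.48485 / (1+0.066)^6 = 33971.03152
Total PV = 10086.28494 + 33971.03152 = 44057.31646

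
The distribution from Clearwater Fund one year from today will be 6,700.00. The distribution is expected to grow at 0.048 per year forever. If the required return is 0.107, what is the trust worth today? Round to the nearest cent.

113559.32

Growing perpetuity: P = D₁ / (r − g) = 6,700.0000 / (0.107 − 0.048) = 113,559.32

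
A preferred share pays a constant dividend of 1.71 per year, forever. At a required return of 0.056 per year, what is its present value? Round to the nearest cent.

30.54

Level perpetuity: PV = C / r = 1.71 / 0.056 = 30.54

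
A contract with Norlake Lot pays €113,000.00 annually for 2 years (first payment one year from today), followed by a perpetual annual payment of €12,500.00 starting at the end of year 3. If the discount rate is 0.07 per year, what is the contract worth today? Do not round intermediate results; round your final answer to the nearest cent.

PV of 2-year annuity: €113,000.00 × [1 − (1+0.07)^−2] / 0.07 = 204306.05293
Perpetuity value at year 2: €12,500.00 / 0.07 = 178571.42857
PV of perpetuity: 178571.42857 / (1+0.07)^2 = 155971.20148
Total PV = 204306.05293 + 155971.20148 = 360277.25441

€360277.25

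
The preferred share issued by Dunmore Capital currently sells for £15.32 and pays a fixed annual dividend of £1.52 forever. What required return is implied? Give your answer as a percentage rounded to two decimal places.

9.92%

P = C/r ⇒ r = C/P = £1.52/£15.32 = 0.099217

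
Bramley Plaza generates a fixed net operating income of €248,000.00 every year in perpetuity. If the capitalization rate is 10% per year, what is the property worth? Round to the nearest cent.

Level perpetuity: PV = C / r = €248,000.00 / 0.1 = €2,480,000.00

€2480000.00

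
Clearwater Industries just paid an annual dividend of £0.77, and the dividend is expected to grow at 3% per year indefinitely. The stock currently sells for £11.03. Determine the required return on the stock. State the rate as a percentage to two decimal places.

D₁ = £0.77 × 1.03 = £0.7931
P = D₁/(r − g) ⇒ r = D₁/P + g = £0.7931/£11.03 + 0.03 = 0.071904 + 0.03 = 0.101904

10.19%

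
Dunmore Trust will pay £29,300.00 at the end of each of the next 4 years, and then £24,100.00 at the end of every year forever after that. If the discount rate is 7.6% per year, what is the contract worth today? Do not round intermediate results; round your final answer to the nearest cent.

PV of 4-year annuity: £29,300.00 × [1 − (1+0.076)^−4] / 0.076 = 97915.67959
Perpetuity value at year 4: £24,100.00 / 0.076 = 317105.26316
PV of perpetuity: 317105.26316 / (1+0.076)^4 = 236567.11032
Total PV = 97915.67959 + 236567.11032 = 334482.78991

£334482.79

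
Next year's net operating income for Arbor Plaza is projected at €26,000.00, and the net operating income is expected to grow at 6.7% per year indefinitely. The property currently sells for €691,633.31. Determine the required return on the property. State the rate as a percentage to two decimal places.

P = D₁/(r − g) ⇒ r = D₁/P + g = €26,000.0000/€691,633.31 + 0.067 = 0.037592 + 0.067 = 0.104592

10.46%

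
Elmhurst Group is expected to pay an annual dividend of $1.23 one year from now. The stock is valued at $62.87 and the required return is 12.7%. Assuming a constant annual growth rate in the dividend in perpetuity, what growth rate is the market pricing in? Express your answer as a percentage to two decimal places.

10.74%

P = D₁/(r−g) ⇒ g = r − D₁/P = 0.127 − $1.23/$62.87 = 0.107436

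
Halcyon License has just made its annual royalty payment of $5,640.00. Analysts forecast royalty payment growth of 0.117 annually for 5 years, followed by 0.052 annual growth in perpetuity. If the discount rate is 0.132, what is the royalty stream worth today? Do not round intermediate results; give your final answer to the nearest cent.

$96479.27

D_1 = 6299.88000
D_2 = 7036.96596
D_3 = 7860.29098
D_4 = 8779.94502
D_5 = 9807.19859
Terminal value at year 5: TV = D_5×(1+g_2)/(r−g_2) = 10317.17292/0.08 = 128964.66145
P_0 = D_1/(1+r)^1 + D_2/(1+r)^2 + D_3/(1+r)^3 + D_4/(1+r)^4 + D_5/(1+r)^5 + TV/(1+r)^5
    = 5565.26502 + 5491.52034 + 5418.75284 + 5346.94958 + 5276.09778 + 69380.68576 = 96479.27132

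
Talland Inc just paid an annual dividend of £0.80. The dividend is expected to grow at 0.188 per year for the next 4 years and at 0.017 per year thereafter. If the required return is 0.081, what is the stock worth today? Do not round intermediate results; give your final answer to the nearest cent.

£22.62

D_1 = 0.95040
D_2 = 1.12908
D_3 = 1.34134
D_4 = 1.59351
Terminal value at year 4: TV = D_4×(1+g_2)/(r−g_2) = 1.62060/0.064 = 25.32193
P_0 = D_1/(1+r)^1 + D_2/(1+r)^2 + D_3/(1+r)^3 + D_4/(1+r)^4 + TV/(1+r)^4
    = 0.87919 + 0.96621 + 1.06185 + 1.16695 + 18.54360 = 22.61779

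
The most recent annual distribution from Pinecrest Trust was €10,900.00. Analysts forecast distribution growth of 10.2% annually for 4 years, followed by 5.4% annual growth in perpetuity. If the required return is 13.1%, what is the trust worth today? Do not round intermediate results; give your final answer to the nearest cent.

D_1 = 12011.80000
D_2 = 13237.00360
D_3 = 14587.17797
D_4 = 16075.07012
Terminal value at year 4: TV = D_4×(1+g_2)/(r−g_2) = 16943.12391/0.077 = 220040.57021
P_0 = D_1/(1+r)^1 + D_2/(1+r)^2 + D_3/(1+r)^3 + D_4/(1+r)^4 + TV/(1+r)^4
    = 10620.51282 + 10348.19198 + 10082.85372 + 9824.31901 + 134478.34076 = 175354.21830

€175354.22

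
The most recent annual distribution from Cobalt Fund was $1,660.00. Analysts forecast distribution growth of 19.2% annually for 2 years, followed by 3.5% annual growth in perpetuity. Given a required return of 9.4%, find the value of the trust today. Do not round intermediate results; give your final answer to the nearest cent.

D_1 = 1978.72000
D_2 = 2358.63424
Terminal value at year 2: TV = D_2×(1+g_2)/(r−g_2) = 2441.18644/0.059 = 41376.04133
P_0 = D_1/(1+r)^1 + D_2/(1+r)^2 + TV/(1+r)^2
    = 1808.70201 + 1970.72468 + 34571.18714 = 38350.61383

$38350.61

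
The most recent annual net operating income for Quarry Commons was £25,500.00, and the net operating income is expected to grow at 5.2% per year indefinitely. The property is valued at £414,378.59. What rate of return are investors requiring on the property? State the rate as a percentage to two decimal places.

D₁ = £25,500.00 × 1.052 = £26,826.0000
P = D₁/(r − g) ⇒ r = D₁/P + g = £26,826.0000/£414,378.59 + 0.052 = 0.064738 + 0.052 = 0.116738

11.67%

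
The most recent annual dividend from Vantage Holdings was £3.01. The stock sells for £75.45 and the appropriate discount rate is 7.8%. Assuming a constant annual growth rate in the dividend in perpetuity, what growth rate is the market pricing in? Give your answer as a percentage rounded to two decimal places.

3.66%

P = D₀(1+g)/(r−g) ⇒ P(r−g) = D₀(1+g) ⇒ g(P+D₀) = P·r − D₀
g = (P·r − D₀)/(P + D₀) = (£75.45×0.078 − £3.01) / (£75.45 + £3.01) = 0.036644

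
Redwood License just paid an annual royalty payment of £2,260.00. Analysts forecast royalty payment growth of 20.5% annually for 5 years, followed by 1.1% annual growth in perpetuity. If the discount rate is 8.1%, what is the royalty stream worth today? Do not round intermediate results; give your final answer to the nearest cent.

£72015.19

D_1 = 2723.30000
D_2 = 3281.57650
D_3 = 3954.29968
D_4 = 4764.93112
D_5 = 5741.74200
Terminal value at year 5: TV = D_5×(1+g_2)/(r−g_2) = 5804.90116/0.07 = 82927.15941
P_0 = D_1/(1+r)^1 + D_2/(1+r)^2 + D_3/(1+r)^3 + D_4/(1+r)^4 + D_5/(1+r)^5 + TV/(1+r)^5
    = 2519.24144 + 2808.22011 + 3130.34712 + 3489.42486 + 3889.69191 + 56178.26463 = 72015.19007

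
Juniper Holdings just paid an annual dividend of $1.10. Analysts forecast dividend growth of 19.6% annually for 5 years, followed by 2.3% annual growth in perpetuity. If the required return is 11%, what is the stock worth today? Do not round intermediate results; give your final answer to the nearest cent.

D_1 = 1.31560
D_2 = 1.57346
D_3 = 1.88186
D_4 = 2.25070
D_5 = 2.69184
Terminal value at year 5: TV = D_5×(1+g_2)/(r−g_2) = 2.75375/0.087 = 31.65228
P_0 = D_1/(1+r)^1 + D_2/(1+r)^2 + D_3/(1+r)^3 + D_4/(1+r)^4 + D_5/(1+r)^5 + TV/(1+r)^5
    = 1.18523 + 1.27705 + 1.37600 + 1.48261 + 1.59747 + 18.78409 = 25.70244

$25.70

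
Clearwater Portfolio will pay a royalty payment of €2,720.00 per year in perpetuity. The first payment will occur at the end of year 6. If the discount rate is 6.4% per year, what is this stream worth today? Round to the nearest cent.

Value at end of year 5: C / r = €2,720.00 / 0.064 = €42,500.0000
Discount to today: PV = €42,500.0000 / (1 + 0.064)^5 = €42,500.0000 / 1.363666 = €31,165.98

€31165.98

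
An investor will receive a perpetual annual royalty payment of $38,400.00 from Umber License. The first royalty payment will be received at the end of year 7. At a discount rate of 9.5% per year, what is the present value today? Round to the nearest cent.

$234489.23

Value at end of year 6: C / r = $38,400.00 / 0.095 = $404,210.5263
Discount to today: PV = $404,210.5263 / (1 + 0.095)^6 = $404,210.5263 / 1.723791 = $234,489.23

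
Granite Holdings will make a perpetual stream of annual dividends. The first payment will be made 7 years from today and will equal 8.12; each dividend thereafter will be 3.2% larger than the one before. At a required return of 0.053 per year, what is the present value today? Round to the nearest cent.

Value at end of year 6: C₁ / (r − g) = 8.12 / (0.053 − 0.032) = 386.6667
Discount to today: PV = 386.6667 / (1 + 0.053)^6 = 386.6667 / 1.363233 = 283.64

283.64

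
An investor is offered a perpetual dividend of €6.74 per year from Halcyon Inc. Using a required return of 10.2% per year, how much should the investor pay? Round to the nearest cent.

€66.08

Level perpetuity: PV = C / r = €6.74 / 0.102 = €66.08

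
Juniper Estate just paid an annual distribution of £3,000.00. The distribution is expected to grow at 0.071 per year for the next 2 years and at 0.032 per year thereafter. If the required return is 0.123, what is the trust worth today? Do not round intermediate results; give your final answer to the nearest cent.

D_1 = 3213.00000
D_2 = 3441.12300
Terminal value at year 2: TV = D_2×(1+g_2)/(r−g_2) = 3551.23894/0.091 = 39024.60369
P_0 = D_1/(1+r)^1 + D_2/(1+r)^2 + TV/(1+r)^2
    = 2861.08638 + 2728.60508 + 30944.18072 = 36533.87218

£36533.87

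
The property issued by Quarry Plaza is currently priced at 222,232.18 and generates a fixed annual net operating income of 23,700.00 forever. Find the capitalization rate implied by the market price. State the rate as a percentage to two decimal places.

P = C/r ⇒ r = C/P = 23,700.00/222,232.18 = 0.106645

10.66%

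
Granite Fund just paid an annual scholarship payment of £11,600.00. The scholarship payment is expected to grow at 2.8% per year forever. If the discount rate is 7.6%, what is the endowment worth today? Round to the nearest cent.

D₁ = D₀ × (1 + g) = £11,600.00 × 1.028 = £11,924.8000
Growing perpetuity: P = D₁ / (r − g) = £11,924.8000 / (0.076 − 0.028) = £248,433.33

£248433.33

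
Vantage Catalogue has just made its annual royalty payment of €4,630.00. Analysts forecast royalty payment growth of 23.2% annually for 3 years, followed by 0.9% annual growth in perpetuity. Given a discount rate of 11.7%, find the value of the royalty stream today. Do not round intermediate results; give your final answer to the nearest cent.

D_1 = 5704.16000
D_2 = 7027.52512
D_3 = 8657.91095
Terminal value at year 3: TV = D_3×(1+g_2)/(r−g_2) = 8735.83215/0.108 = 80887.33469
P_0 = D_1/(1+r)^1 + D_2/(1+r)^2 + D_3/(1+r)^3 + TV/(1+r)^3
    = 5106.67860 + 5632.43334 + 6212.31681 + 58039.14498 = 74990.57373

€74990.57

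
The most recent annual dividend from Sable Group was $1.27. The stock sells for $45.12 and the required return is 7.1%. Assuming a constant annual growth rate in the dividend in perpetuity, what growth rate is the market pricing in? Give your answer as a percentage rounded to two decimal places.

P = D₀(1+g)/(r−g) ⇒ P(r−g) = D₀(1+g) ⇒ g(P+D₀) = P·r − D₀
g = (P·r − D₀)/(P + D₀) = ($45.12×0.071 − $1.27) / ($45.12 + $1.27) = 0.041680

4.17%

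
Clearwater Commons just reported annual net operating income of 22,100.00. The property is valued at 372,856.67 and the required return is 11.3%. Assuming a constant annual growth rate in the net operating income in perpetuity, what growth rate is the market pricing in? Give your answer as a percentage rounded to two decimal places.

5.07%

P = D₀(1+g)/(r−g) ⇒ P(r−g) = D₀(1+g) ⇒ g(P+D₀) = P·r − D₀
g = (P·r − D₀)/(P + D₀) = (372,856.67×0.113 − 22,100.00) / (372,856.67 + 22,100.00) = 0.050722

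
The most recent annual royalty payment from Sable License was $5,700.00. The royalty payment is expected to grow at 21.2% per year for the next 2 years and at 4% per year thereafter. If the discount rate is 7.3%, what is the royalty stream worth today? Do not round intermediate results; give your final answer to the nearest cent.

$242903.16

D_1 = 6908.40000
D_2 = 8372.98080
Terminal value at year 2: TV = D_2×(1+g_2)/(r−g_2) = 8707.90003/0.033 = 263875.75855
P_0 = D_1/(1+r)^1 + D_2/(1+r)^2 + TV/(1+r)^2
    = 6438.39702 + 7272.44845 + 229192.31475 = 242903.16021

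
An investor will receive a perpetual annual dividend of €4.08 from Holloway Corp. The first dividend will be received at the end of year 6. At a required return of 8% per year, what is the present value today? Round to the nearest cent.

Value at end of year 5: C / r = €4.08 / 0.08 = €51.0000
Discount to today: PV = €51.0000 / (1 + 0.08)^5 = €51.0000 / 1.469328 = €34.71

€34.71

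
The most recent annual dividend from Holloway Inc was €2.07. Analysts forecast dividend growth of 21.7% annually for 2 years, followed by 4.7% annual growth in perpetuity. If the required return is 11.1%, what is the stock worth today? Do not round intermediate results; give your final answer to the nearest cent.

€45.39

D_1 = 2.51919
D_2 = 3.06585
Terminal value at year 2: TV = D_2×(1+g_2)/(r−g_2) = 3.20995/0.064 = 50.15546
P_0 = D_1/(1+r)^1 + D_2/(1+r)^2 + TV/(1+r)^2
    = 2.26750 + 2.48384 + 40.63405 = 45.38538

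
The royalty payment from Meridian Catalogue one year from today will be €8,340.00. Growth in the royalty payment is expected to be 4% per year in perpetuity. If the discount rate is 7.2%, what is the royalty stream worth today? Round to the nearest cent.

€260625.00

Growing perpetuity: P = D₁ / (r − g) = €8,340.0000 / (0.072 − 0.04) = €260,625.00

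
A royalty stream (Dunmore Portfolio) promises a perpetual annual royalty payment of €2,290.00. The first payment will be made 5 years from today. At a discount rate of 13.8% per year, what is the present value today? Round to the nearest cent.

Value at end of year 4: C / r = €2,290.00 / 0.138 = €16,594.2029
Discount to today: PV = €16,594.2029 / (1 + 0.138)^4 = €16,594.2029 / 1.677139 = €9,894.35

€9894.35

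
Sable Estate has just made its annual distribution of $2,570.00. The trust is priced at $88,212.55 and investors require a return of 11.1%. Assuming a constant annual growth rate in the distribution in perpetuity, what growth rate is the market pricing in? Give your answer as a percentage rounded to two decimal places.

7.95%

P = D₀(1+g)/(r−g) ⇒ P(r−g) = D₀(1+g) ⇒ g(P+D₀) = P·r − D₀
g = (P·r − D₀)/(P + D₀) = ($88,212.55×0.111 − $2,570.00) / ($88,212.55 + $2,570.00) = 0.079548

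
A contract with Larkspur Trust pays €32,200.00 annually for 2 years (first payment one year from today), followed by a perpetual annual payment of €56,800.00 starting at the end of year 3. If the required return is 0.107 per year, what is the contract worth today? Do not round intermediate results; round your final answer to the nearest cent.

€488544.62

PV of 2-year annuity: €32,200.00 × [1 − (1+0.107)^−2] / 0.107 = 55363.70751
Perpetuity value at year 2: €56,800.00 / 0.107 = 530841.12150
PV of perpetuity: 530841.12150 / (1+0.107)^2 = 433180.91695
Total PV = 55363.70751 + 433180.91695 = 488544.62446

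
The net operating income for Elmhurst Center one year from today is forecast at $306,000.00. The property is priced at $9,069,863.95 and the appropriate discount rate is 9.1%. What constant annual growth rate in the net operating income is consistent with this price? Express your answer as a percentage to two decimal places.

5.73%

P = D₁/(r−g) ⇒ g = r − D₁/P = 0.091 − $306,000.00/$9,069,863.95 = 0.057262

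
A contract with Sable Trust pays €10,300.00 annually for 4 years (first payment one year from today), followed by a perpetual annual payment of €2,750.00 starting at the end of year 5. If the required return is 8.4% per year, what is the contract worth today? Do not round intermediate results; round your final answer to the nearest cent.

€57523.61

PV of 4-year annuity: €10,300.00 × [1 − (1+0.084)^−4] / 0.084 = 33813.35417
Perpetuity value at year 4: €2,750.00 / 0.084 = 32738.09524
PV of perpetuity: 32738.09524 / (1+0.084)^4 = 23710.25796
Total PV = 33813.35417 + 23710.25796 = 57523.61213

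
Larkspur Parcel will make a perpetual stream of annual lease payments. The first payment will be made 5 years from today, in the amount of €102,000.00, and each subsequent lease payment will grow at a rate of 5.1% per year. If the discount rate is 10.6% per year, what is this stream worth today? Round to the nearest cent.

€1239415.65

Value at end of year 4: C₁ / (r − g) = €102,000.00 / (0.106 − 0.051) = €1,854,545.4545
Discount to today: PV = €1,854,545.4545 / (1 + 0.106)^4 = €1,854,545.4545 / 1.496306 = €1,239,415.65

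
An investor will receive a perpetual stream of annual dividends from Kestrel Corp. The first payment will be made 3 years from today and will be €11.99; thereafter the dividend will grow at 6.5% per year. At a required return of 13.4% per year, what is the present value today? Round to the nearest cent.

€135.13

Value at end of year 2: C₁ / (r − g) = €11.99 / (0.134 − 0.065) = €173.7681
Discount to today: PV = €173.7681 / (1 + 0.134)^2 = €173.7681 / 1.285956 = €135.13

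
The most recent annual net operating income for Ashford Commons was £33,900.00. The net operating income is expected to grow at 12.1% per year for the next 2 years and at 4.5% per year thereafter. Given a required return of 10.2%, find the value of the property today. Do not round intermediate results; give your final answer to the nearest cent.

£712679.31

D_1 = 38001.90000
D_2 = 42600.12990
Terminal value at year 2: TV = D_2×(1+g_2)/(r−g_2) = 44517.13575/0.057 = 781002.38150
P_0 = D_1/(1+r)^1 + D_2/(1+r)^2 + TV/(1+r)^2
    = 34484.48276 + 35079.04281 + 643115.78478 = 712679.31034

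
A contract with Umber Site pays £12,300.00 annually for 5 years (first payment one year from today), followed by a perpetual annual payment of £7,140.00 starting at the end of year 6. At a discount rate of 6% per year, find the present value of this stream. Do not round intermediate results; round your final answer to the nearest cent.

£140735.80

PV of 5-year annuity: £12,300.00 × [1 − (1+0.06)^−5] / 0.06 = 51812.07456
Perpetuity value at year 5: £7,140.00 / 0.06 = 119000.00000
PV of perpetuity: 119000.00000 / (1+0.06)^5 = 88923.72257
Total PV = 51812.07456 + 88923.72257 = 140735.79713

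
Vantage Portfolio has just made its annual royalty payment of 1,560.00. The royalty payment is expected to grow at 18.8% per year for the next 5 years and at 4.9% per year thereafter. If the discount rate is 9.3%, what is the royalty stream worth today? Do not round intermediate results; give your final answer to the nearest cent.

66504.90

D_1 = 1853.28000
D_2 = 2201.69664
D_3 = 2615.61561
D_4 = 3107.35134
D_5 = 3691.53340
Terminal value at year 5: TV = D_5×(1+g_2)/(r−g_2) = 3872.41853/0.044 = 88009.51208
P_0 = D_1/(1+r)^1 + D_2/(1+r)^2 + D_3/(1+r)^3 + D_4/(1+r)^4 + D_5/(1+r)^5 + TV/(1+r)^5
    = 1695.59012 + 1842.96529 + 2003.14983 + 2177.25709 + 2366.49718 + 56419.44420 = 66504.90371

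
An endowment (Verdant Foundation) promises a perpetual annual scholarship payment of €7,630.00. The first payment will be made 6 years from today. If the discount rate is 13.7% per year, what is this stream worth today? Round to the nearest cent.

Value at end of year 5: C / r = €7,630.00 / 0.137 = €55,693.4307
Discount to today: PV = €55,693.4307 / (1 + 0.137)^5 = €55,693.4307 / 1.900213 = €29,309.04

€29309.04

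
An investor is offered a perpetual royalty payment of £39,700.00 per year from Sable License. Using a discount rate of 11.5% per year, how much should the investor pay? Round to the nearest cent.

Level perpetuity: PV = C / r = £39,700.00 / 0.115 = £345,217.39

£345217.39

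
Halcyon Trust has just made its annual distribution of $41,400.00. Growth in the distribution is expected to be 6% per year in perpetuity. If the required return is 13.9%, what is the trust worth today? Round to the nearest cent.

D₁ = D₀ × (1 + g) = $41,400.00 × 1.06 = $43,884.0000
Growing perpetuity: P = D₁ / (r − g) = $43,884.0000 / (0.139 − 0.06) = $555,493.67

$555493.67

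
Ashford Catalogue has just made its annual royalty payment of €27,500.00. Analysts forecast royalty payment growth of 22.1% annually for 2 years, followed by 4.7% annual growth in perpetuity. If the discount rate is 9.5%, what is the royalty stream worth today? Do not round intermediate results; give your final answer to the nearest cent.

€810689.64

D_1 = 33577.50000
D_2 = 40998.12750
Terminal value at year 2: TV = D_2×(1+g_2)/(r−g_2) = 42925.03949/0.048 = 894271.65609
P_0 = D_1/(1+r)^1 + D_2/(1+r)^2 + TV/(1+r)^2
    = 30664.38356 + 34192.88797 + 745832.36888 = 810689.64041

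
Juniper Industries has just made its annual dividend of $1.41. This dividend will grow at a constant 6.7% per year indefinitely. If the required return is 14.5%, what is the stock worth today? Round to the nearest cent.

$19.29

D₁ = D₀ × (1 + g) = $1.41 × 1.067 = $1.5045
Growing perpetuity: P = D₁ / (r − g) = $1.5045 / (0.145 − 0.067) = $19.29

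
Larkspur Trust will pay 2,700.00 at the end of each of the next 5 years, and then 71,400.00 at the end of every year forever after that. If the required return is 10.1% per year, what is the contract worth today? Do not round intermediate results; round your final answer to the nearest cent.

PV of 5-year annuity: 2,700.00 × [1 − (1+0.101)^−5] / 0.101 = 10209.03056
Perpetuity value at year 5: 71,400.00 / 0.101 = 706930.69307
PV of perpetuity: 706930.69307 / (1+0.101)^5 = 436958.55151
Total PV = 10209.03056 + 436958.55151 = 447167.58207

447167.58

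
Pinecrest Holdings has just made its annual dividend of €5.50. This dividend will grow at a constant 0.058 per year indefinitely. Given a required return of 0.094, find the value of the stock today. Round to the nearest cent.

€161.64

D₁ = D₀ × (1 + g) = €5.50 × 1.058 = €5.8190
Growing perpetuity: P = D₁ / (r − g) = €5.8190 / (0.094 − 0.058) = €161.64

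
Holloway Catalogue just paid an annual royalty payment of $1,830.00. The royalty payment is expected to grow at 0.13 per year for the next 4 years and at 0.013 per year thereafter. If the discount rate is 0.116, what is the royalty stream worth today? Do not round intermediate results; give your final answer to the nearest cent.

$26470.69

D_1 = 2067.90000
D_2 = 2336.72700
D_3 = 2640.50151
D_4 = 2983.76671
Terminal value at year 4: TV = D_4×(1+g_2)/(r−g_2) = 3022.55567/0.103 = 29345.20071
P_0 = D_1/(1+r)^1 + D_2/(1+r)^2 + D_3/(1+r)^3 + D_4/(1+r)^4 + TV/(1+r)^4
    = 1852.95699 + 1876.20197 + 1899.73855 + 1923.57040 + 18918.22150 = 26470.68941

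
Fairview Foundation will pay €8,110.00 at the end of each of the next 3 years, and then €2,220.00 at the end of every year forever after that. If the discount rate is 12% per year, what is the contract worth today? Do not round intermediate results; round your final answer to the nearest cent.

PV of 3-year annuity: €8,110.00 × [1 − (1+0.12)^−3] / 0.12 = 19478.85159
Perpetuity value at year 3: €2,220.00 / 0.12 = 18500.00000
PV of perpetuity: 18500.00000 / (1+0.12)^3 = 13167.93458
Total PV = 19478.85159 + 13167.93458 = 32646.78617

€32646.79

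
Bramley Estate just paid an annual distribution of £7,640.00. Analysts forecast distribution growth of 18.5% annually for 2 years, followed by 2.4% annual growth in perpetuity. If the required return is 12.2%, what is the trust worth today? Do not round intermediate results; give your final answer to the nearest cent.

£105637.82

D_1 = 9053.40000
D_2 = 10728.27900
Terminal value at year 2: TV = D_2×(1+g_2)/(r−g_2) = 10985.75770/0.098 = 112099.56833
P_0 = D_1/(1+r)^1 + D_2/(1+r)^2 + TV/(1+r)^2
    = 8068.98396 + 8522.05525 + 89046.78138 = 105637.82058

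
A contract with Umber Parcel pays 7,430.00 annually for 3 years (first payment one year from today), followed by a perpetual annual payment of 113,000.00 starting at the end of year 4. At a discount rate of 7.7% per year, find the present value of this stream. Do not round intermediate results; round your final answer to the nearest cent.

PV of 3-year annuity: 7,430.00 × [1 − (1+0.077)^−3] / 0.077 = 19251.95675
Perpetuity value at year 3: 113,000.00 / 0.077 = 1467532.46753
PV of perpetuity: 1467532.46753 / (1+0.077)^3 = 1174736.89378
Total PV = 19251.95675 + 1174736.89378 = 1193988.85053

1193988.85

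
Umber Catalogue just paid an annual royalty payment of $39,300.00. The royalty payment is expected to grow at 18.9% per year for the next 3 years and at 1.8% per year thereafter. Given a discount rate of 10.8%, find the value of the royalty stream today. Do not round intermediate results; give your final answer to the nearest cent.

$685311.91

D_1 = 46727.70000
D_2 = 55559.23530
D_3 = 66059.93077
Terminal value at year 3: TV = D_3×(1+g_2)/(r−g_2) = 67249.00953/0.09 = 747211.21695
P_0 = D_1/(1+r)^1 + D_2/(1+r)^2 + D_3/(1+r)^3 + TV/(1+r)^3
    = 42173.01444 + 45256.05972 + 48564.49008 + 549318.34333 = 685311.90757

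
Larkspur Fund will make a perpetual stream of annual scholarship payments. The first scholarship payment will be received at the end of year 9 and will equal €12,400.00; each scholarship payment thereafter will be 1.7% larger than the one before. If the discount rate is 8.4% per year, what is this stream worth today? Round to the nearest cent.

€97076.17

Value at end of year 8: C₁ / (r − g) = €12,400.00 / (0.084 − 0.017) = €185,074.6269
Discount to today: PV = €185,074.6269 / (1 + 0.084)^8 = €185,074.6269 / 1.906489 = €97,076.17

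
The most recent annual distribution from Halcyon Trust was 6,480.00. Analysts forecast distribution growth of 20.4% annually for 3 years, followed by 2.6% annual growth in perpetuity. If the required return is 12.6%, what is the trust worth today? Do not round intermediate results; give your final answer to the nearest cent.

103540.37

D_1 = 7801.92000
D_2 = 9393.51168
D_3 = 11309.78806
Terminal value at year 3: TV = D_3×(1+g_2)/(r−g_2) = 11603.84255/0.1 = 116038.42552
P_0 = D_1/(1+r)^1 + D_2/(1+r)^2 + D_3/(1+r)^3 + TV/(1+r)^3
    = 6928.88099 + 7408.85677 + 7922.08130 + 81280.55415 = 103540.37321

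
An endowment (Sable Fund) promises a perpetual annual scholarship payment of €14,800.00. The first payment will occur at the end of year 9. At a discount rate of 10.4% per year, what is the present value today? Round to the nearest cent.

Value at end of year 8: C / r = €14,800.00 / 0.104 = €142,307.6923
Discount to today: PV = €142,307.6923 / (1 + 0.104)^8 = €142,307.6923 / 2.206747 = €64,487.54

€64487.54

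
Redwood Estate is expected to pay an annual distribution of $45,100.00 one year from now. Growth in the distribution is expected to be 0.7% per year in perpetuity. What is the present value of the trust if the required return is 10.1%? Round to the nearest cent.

Growing perpetuity: P = D₁ / (r − g) = $45,100.0000 / (0.101 − 0.007) = $479,787.23

$479787.23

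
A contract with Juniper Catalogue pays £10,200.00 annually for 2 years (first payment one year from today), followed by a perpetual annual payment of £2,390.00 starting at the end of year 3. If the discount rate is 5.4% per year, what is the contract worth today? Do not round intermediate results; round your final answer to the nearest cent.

£58699.36

PV of 2-year annuity: £10,200.00 × [1 − (1+0.054)^−2] / 0.054 = 18859.03165
Perpetuity value at year 2: £2,390.00 / 0.054 = 44259.25926
PV of perpetuity: 44259.25926 / (1+0.054)^2 = 39840.32930
Total PV = 18859.03165 + 39840.32930 = 58699.36094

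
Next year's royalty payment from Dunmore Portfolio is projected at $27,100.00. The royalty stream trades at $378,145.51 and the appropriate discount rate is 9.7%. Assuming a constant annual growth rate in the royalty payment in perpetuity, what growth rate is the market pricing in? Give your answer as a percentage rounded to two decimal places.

2.53%

P = D₁/(r−g) ⇒ g = r − D₁/P = 0.097 − $27,100.00/$378,145.51 = 0.025334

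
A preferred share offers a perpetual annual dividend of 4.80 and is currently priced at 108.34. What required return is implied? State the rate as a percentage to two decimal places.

P = C/r ⇒ r = C/P = 4.80/108.34 = 0.044305

4.43%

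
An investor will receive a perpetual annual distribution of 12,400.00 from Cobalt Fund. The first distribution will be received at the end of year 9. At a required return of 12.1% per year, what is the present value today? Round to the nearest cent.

Value at end of year 8: C / r = 12,400.00 / 0.121 = 102,479.3388
Discount to today: PV = 102,479.3388 / (1 + 0.121)^8 = 102,479.3388 / 2.493704 = 41,095.23

41095.23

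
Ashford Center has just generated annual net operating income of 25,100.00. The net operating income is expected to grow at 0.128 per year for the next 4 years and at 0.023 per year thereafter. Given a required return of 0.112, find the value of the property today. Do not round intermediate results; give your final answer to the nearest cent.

D_1 = 28312.80000
D_2 = 31936.83840
D_3 = 36024.75372
D_4 = 40635.92219
Terminal value at year 4: TV = D_4×(1+g_2)/(r−g_2) = 41570.54840/0.089 = 467084.81350
P_0 = D_1/(1+r)^1 + D_2/(1+r)^2 + D_3/(1+r)^3 + D_4/(1+r)^4 + TV/(1+r)^4
    = 25461.15108 + 25827.49858 + 26199.11726 + 26576.08298 + 305475.65040 = 409539.50030

409539.50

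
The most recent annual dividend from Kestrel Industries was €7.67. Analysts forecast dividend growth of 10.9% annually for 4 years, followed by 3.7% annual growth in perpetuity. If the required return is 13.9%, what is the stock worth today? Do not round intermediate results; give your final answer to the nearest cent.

€98.79

D_1 = 8.50603
D_2 = 9.43319
D_3 = 10.46140
D_4 = 11.60170
Terminal value at year 4: TV = D_4×(1+g_2)/(r−g_2) = 12.03096/0.102 = 117.95059
P_0 = D_1/(1+r)^1 + D_2/(1+r)^2 + D_3/(1+r)^3 + D_4/(1+r)^4 + TV/(1+r)^4
    = 7.46798 + 7.27128 + 7.07976 + 6.89329 + 70.08180 = 98.79412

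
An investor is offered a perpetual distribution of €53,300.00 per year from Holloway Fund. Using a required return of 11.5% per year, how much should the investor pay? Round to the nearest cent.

€463478.26

Level perpetuity: PV = C / r = €53,300.00 / 0.115 = €463,478.26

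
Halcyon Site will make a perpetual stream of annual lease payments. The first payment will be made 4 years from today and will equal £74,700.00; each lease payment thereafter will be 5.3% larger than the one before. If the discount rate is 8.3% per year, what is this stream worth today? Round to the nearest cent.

£1960261.35

Value at end of year 3: C₁ / (r − g) = £74,700.00 / (0.083 − 0.053) = £2,490,000.0000
Discount to today: PV = £2,490,000.0000 / (1 + 0.083)^3 = £2,490,000.0000 / 1.270239 = £1,960,261.35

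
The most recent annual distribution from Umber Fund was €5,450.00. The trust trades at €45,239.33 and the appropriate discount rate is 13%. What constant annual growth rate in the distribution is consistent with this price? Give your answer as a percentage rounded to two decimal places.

P = D₀(1+g)/(r−g) ⇒ P(r−g) = D₀(1+g) ⇒ g(P+D₀) = P·r − D₀
g = (P·r − D₀)/(P + D₀) = (€45,239.33×0.13 − €5,450.00) / (€45,239.33 + €5,450.00) = 0.008505

0.85%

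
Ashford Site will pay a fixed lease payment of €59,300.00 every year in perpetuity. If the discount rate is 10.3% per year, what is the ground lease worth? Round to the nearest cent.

Level perpetuity: PV = C / r = €59,300.00 / 0.103 = €575,728.16

€575728.16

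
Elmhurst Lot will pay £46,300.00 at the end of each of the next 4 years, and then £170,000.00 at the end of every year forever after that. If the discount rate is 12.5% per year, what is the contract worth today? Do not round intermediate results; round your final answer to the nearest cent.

PV of 4-year annuity: £46,300.00 × [1 − (1+0.125)^−4] / 0.125 = 139161.10349
Perpetuity value at year 4: £170,000.00 / 0.125 = 1360000.00000
PV of perpetuity: 1360000.00000 / (1+0.125)^4 = 849041.30468
Total PV = 139161.10349 + 849041.30468 = 988202.40817

£988202.41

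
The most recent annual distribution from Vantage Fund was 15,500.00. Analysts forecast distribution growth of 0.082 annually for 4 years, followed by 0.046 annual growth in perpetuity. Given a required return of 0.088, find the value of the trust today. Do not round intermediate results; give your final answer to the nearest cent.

438728.68

D_1 = 16771.00000
D_2 = 18146.22200
D_3 = 19634.21220
D_4 = 21244.21760
Terminal value at year 4: TV = D_4×(1+g_2)/(r−g_2) = 22221.45161/0.042 = 529082.18130
P_0 = D_1/(1+r)^1 + D_2/(1+r)^2 + D_3/(1+r)^3 + D_4/(1+r)^4 + TV/(1+r)^4
    = 15414.52206 + 15329.51550 + 15244.97773 + 15160.90617 + 377578.75832 = 438728.67978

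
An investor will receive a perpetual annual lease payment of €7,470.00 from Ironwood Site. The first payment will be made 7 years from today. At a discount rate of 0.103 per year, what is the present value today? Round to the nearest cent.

€40274.51

Value at end of year 6: C / r = €7,470.00 / 0.103 = €72,524.2718
Discount to today: PV = €72,524.2718 / (1 + 0.103)^6 = €72,524.2718 / 1.800749 = €40,274.51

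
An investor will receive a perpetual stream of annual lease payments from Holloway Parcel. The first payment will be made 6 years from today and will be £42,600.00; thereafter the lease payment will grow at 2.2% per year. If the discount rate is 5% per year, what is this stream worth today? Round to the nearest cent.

Value at end of year 5: C₁ / (r − g) = £42,600.00 / (0.05 − 0.022) = £1,521,428.5714
Discount to today: PV = £1,521,428.5714 / (1 + 0.05)^5 = £1,521,428.5714 / 1.276282 = £1,192,079.10

£1192079.10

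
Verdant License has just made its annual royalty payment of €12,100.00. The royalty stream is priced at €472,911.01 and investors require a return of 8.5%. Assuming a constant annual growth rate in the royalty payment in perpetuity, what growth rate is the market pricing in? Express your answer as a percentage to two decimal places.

P = D₀(1+g)/(r−g) ⇒ P(r−g) = D₀(1+g) ⇒ g(P+D₀) = P·r − D₀
g = (P·r − D₀)/(P + D₀) = (€472,911.01×0.085 − €12,100.00) / (€472,911.01 + €12,100.00) = 0.057932

5.79%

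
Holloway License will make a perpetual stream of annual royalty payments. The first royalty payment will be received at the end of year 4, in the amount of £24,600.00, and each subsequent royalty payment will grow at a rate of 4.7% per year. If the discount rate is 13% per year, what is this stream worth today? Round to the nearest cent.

Value at end of year 3: C₁ / (r − g) = £24,600.00 / (0.13 − 0.047) = £296,385.5422
Discount to today: PV = £296,385.5422 / (1 + 0.13)^3 = £296,385.5422 / 1.442897 = £205,410.05

£205410.05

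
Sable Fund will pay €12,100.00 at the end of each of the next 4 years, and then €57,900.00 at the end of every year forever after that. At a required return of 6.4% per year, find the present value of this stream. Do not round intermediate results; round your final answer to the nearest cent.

€747428.53

PV of 4-year annuity: €12,100.00 × [1 − (1+0.064)^−4] / 0.064 = 41546.58260
Perpetuity value at year 4: €57,900.00 / 0.064 = 904687.50000
PV of perpetuity: 904687.50000 / (1+0.064)^4 = 705881.95187
Total PV = 41546.58260 + 705881.95187 = 747428.53446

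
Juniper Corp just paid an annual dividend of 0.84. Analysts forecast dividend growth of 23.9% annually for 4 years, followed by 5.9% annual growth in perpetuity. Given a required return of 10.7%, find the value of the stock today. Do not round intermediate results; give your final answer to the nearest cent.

D_1 = 1.04076
D_2 = 1.28950
D_3 = 1.59769
D_4 = 1.97954
Terminal value at year 4: TV = D_4×(1+g_2)/(r−g_2) = 2.09633/0.048 = 43.67362
P_0 = D_1/(1+r)^1 + D_2/(1+r)^2 + D_3/(1+r)^3 + D_4/(1+r)^4 + TV/(1+r)^4
    = 0.94016 + 1.05227 + 1.17774 + 1.31818 + 29.08230 = 33.57065

33.57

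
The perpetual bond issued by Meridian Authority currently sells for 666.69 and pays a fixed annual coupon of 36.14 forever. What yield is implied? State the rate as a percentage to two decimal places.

5.42%

P = C/r ⇒ r = C/P = 36.14/666.69 = 0.054208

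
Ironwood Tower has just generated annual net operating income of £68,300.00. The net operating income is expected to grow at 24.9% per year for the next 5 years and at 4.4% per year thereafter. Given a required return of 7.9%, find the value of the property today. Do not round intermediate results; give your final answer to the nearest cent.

D_1 = 85306.70000
D_2 = 106548.06830
D_3 = 133078.53731
D_4 = 166215.09310
D_5 = 207602.65128
Terminal value at year 5: TV = D_5×(1+g_2)/(r−g_2) = 216737.16793/0.035 = 6192490.51238
P_0 = D_1/(1+r)^1 + D_2/(1+r)^2 + D_3/(1+r)^3 + D_4/(1+r)^4 + D_5/(1+r)^5 + TV/(1+r)^5
    = 79060.88971 + 91517.19300 + 105936.02786 + 122626.59759 + 141946.82149 + 4234070.90389 = 4775158.43354

£4775158.43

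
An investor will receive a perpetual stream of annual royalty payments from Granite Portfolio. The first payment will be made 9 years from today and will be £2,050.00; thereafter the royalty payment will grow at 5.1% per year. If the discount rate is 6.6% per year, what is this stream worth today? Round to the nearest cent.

Value at end of year 8: C₁ / (r − g) = £2,050.00 / (0.066 − 0.051) = £136,666.6667
Discount to today: PV = £136,666.6667 / (1 + 0.066)^8 = £136,666.6667 / 1.667468 = £81,960.57

£81960.57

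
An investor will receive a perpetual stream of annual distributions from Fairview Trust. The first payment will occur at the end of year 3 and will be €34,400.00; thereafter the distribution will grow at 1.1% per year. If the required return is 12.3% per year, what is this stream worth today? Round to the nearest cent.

Value at end of year 2: C₁ / (r − g) = €34,400.00 / (0.123 − 0.011) = €307,142.8571
Discount to today: PV = €307,142.8571 / (1 + 0.123)^2 = €307,142.8571 / 1.261129 = €243,545.95

€243545.95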